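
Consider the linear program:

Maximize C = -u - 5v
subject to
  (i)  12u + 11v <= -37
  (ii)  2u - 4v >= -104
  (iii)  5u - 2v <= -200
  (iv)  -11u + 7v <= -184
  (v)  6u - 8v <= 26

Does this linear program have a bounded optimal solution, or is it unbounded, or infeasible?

infeasible

The boundaries 2u - 4v = -104 and 5u - 2v = -200 meet at (-37, 15/2), but that point violates -11u + 7v ≤ -184. Every candidate vertex is excluded by some other constraint, so the feasible region is empty.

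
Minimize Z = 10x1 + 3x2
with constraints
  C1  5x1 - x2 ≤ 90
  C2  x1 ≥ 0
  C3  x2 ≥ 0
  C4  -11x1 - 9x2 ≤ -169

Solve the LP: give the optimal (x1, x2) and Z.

The feasible region is unbounded (it extends along (0, 1), (1, 5)), but Z strictly increases along every unbounded feasible direction, so there is no improving ray and the minimum is attained at a vertex.

The binding constraints are x1 = 0 and -11x1 - 9x2 = -169.
Solving simultaneously gives x1 = 0, x2 = 169/9.

x1 = 0, x2 = 169/9, minimum Z = 169/3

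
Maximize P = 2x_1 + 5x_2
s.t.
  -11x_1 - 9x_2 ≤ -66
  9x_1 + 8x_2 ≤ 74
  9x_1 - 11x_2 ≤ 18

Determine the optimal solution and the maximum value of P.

x_1 = -138/7, x_2 = 220/7, maximum P = 824/7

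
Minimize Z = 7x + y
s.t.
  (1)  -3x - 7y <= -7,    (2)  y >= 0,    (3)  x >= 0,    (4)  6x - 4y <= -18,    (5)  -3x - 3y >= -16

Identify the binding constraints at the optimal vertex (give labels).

Vertices and Z = 7x + y:
  (0, 9/2) → Z = 9/2
  (0, 16/3) → Z = 16/3
  (1/3, 5) → Z = 22/3

The minimum is at (0, 9/2). Substituting into each constraint, equality holds for (3) and (4); the remaining constraints have slack.

(3) and (4)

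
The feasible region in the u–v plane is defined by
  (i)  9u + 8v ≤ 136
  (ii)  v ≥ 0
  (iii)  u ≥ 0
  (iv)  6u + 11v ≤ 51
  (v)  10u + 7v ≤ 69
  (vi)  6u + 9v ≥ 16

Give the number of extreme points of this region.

5

Pairwise boundary intersections that survive every other constraint:
  (69/10, 0)
  (8/3, 0)
  (0, 51/11)
  (0, 16/9)
  (201/34, 24/17)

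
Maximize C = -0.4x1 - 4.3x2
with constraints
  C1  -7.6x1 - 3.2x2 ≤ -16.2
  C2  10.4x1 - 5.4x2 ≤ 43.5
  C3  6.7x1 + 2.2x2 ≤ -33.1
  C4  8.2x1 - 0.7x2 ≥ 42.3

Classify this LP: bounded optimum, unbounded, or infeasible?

The boundaries -7.6x1 - 3.2x2 = -16.2 and 6.7x1 + 2.2x2 = -33.1 meet at (-3539/118, 18005/236), but that point violates 8.2x1 - 0.7x2 ≥ 42.3. Every candidate vertex is excluded by some other constraint, so the feasible region is empty.

infeasible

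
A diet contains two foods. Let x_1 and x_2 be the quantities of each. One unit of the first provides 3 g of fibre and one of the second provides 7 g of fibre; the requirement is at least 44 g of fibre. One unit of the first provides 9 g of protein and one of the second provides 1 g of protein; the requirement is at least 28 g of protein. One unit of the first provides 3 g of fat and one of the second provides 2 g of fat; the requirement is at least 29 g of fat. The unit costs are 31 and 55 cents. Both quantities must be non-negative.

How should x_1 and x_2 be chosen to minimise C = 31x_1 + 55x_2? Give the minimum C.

Vertices and C = 31x_1 + 55x_2:
  (0, 28) → C = 1540
  (44/3, 0) → C = 1364/3
  (23/3, 3) → C = 1208/3
  (9/5, 59/5) → C = 3524/5
The feasible region is unbounded (it extends along (0, 1), (1, 0)), but C strictly increases along every unbounded feasible direction, so there is no improving ray and the minimum is attained at a vertex.

x_1 = 23/3, x_2 = 3, minimum C = 1208/3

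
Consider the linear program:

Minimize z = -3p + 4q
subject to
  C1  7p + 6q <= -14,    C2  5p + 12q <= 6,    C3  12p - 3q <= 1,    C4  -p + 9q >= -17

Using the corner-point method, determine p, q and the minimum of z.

Feasible corners and z = -3p + 4q:
  (-34/9, 56/27) → z = 530/27
  (-12/31, -175/93) → z = -592/93
  (-2/5, -29/15) → z = -98/15
The feasible region is unbounded (it extends along (-9, -1), (-12, 5)), but z strictly increases along every unbounded feasible direction, so there is no improving ray and the minimum is attained at a vertex.

The binding constraints are 12p - 3q = 1 and -p + 9q = -17.
Solving simultaneously gives p = -2/5, q = -29/15.

p = -2/5, q = -29/15, minimum z = -98/15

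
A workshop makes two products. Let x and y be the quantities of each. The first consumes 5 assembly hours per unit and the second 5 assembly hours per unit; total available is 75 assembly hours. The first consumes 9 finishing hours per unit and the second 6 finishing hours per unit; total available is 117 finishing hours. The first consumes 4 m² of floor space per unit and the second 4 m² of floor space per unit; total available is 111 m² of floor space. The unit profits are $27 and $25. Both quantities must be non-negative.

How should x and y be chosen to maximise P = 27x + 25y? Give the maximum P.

Feasible corners and P = 27x + 25y:
  (0, 0) → P = 0
  (0, 15) → P = 375
  (13, 0) → P = 351
  (9, 6) → P = 393

x = 9, y = 6, maximum P = 393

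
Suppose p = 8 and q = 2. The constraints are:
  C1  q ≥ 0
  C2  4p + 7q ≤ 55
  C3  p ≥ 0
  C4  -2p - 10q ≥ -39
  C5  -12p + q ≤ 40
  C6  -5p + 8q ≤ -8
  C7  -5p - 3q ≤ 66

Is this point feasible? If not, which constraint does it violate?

feasible

C1: 2 ≥ 0 ✓
C2: 46 ≤ 55 ✓
C3: 8 ≥ 0 ✓
C4: -36 ≥ -39 ✓
C5: -94 ≤ 40 ✓
C6: -24 ≤ -8 ✓
C7: -46 ≤ 66 ✓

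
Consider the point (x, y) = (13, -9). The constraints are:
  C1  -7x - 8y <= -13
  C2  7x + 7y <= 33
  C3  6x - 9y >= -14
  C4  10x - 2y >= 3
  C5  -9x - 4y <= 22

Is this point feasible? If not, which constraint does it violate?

C1: -19 ≤ -13 ✓
C2: 28 ≤ 33 ✓
C3: 159 ≥ -14 ✓
C4: 148 ≥ 3 ✓
C5: -81 ≤ 22 ✓

feasible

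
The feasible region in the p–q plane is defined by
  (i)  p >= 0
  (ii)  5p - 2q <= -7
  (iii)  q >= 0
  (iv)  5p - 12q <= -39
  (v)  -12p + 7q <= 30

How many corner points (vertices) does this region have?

3

The feasible vertices (each the meet of two boundaries and inside every other half-plane) are:
  (0, 7/2)
  (0, 30/7)
  (1, 6)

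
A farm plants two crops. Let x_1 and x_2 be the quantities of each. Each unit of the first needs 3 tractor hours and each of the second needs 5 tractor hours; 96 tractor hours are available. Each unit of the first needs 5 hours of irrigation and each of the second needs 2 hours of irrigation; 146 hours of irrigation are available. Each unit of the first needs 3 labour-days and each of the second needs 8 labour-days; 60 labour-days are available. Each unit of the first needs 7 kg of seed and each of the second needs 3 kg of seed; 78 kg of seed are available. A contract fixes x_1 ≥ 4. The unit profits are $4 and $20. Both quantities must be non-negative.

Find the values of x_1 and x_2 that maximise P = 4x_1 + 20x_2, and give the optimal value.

Corner points and P = 4x_1 + 20x_2:
  (78/7, 0) → P = 312/7
  (4, 0) → P = 16
  (444/47, 186/47) → P = 5496/47
  (4, 6) → P = 136

x_1 = 4, x_2 = 6, maximum P = 136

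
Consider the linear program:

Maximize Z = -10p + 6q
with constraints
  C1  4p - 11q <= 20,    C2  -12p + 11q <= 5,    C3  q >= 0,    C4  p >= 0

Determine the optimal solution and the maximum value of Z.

p = 0, q = 5/11, maximum Z = 30/11

Vertices and Z = -10p + 6q:
  (5, 0) → Z = -50
  (0, 5/11) → Z = 30/11
  (0, 0) → Z = 0
The feasible region is unbounded (it extends along (11, 12), (11, 4)), but Z strictly decreases along every unbounded feasible direction, so there is no improving ray and the maximum is attained at a vertex.

The binding constraints are -12p + 11q = 5 and p = 0.
Solving simultaneously gives p = 0, q = 5/11.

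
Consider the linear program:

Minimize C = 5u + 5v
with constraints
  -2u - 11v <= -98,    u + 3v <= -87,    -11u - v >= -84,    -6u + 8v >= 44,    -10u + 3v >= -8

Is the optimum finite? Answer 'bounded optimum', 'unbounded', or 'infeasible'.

unbounded

From the feasible point (-1251/5, 272/5), moving in the direction (-11, 2) keeps every constraint satisfied while C decreases without bound.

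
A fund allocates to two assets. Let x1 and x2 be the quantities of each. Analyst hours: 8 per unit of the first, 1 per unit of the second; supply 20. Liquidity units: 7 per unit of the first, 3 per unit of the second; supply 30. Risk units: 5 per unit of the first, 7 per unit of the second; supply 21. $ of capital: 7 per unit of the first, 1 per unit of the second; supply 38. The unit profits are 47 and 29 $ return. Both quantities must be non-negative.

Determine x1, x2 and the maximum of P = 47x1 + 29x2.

Corner points and P = 47x1 + 29x2:
  (0, 0) → P = 0
  (0, 3) → P = 87
  (5/2, 0) → P = 235/2
  (7/3, 4/3) → P = 445/3

The optimum lies where 8x1 + x2 = 20 and 5x1 + 7x2 = 21.
Solving simultaneously gives x1 = 7/3, x2 = 4/3.

x1 = 7/3, x2 = 4/3, maximum P = 445/3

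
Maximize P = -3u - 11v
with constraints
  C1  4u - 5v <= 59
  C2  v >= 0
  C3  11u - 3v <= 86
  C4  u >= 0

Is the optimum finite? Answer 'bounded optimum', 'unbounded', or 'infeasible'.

bounded optimum

Extreme points and P = -3u - 11v:
  (86/11, 0) → P = -258/11
  (0, 0) → P = 0
The feasible region has finitely many vertices and no improving ray; the maximum is 0 at (0, 0).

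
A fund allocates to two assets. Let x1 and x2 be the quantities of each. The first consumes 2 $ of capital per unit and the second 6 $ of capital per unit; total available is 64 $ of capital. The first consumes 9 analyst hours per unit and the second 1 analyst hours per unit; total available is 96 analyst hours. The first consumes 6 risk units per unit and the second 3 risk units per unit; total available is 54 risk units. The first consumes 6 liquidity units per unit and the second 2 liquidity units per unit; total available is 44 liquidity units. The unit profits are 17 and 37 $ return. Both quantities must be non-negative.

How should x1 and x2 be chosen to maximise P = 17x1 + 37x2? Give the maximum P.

x1 = 17/4, x2 = 37/4, maximum P = 829/2

Feasible corners and P = 17x1 + 37x2:
  (0, 0) → P = 0
  (0, 32/3) → P = 1184/3
  (22/3, 0) → P = 374/3
  (17/4, 37/4) → P = 829/2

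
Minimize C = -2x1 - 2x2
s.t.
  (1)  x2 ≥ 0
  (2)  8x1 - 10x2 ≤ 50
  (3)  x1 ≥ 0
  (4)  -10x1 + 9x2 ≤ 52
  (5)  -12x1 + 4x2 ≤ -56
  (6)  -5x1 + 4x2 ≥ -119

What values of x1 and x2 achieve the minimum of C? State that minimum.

Vertices and C = -2x1 - 2x2:
  (25/4, 0) → C = -25/2
  (14/3, 0) → C = -28/3
  (55, 39) → C = -188
  (178/17, 296/17) → C = -948/17
  (1279/5, 290) → C = -5458/5

x1 = 1279/5, x2 = 290, minimum C = -5458/5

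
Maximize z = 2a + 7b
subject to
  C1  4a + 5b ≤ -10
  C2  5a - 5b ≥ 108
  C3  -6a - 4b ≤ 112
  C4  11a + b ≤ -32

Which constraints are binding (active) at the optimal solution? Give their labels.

C2 and C4

Extreme points and z = 2a + 7b:
  (-64/25, -604/25) → z = -4356/25
  (-13/15, -337/15) → z = -159
  (-8/19, -520/19) → z = -3656/19

The maximum is at (-13/15, -337/15). Substituting into each constraint, equality holds for C2 and C4; the remaining constraints have slack.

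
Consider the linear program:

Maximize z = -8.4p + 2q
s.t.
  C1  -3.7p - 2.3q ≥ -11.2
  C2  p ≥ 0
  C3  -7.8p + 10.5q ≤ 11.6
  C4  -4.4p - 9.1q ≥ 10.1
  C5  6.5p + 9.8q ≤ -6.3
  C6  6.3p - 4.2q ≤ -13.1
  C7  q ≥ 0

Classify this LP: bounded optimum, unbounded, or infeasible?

The boundaries 6.3p - 4.2q = -13.1 and q = 0 meet at (-131/63, 0), but that point violates p ≥ 0. Every candidate vertex is excluded by some other constraint, so the feasible region is empty.

infeasible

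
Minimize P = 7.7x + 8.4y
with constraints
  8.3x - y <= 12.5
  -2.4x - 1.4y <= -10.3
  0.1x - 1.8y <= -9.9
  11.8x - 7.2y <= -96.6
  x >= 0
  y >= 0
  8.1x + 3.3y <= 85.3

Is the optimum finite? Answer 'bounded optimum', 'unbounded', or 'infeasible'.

Extreme points and P = 7.7x + 8.4y:
  (0, 161/12) → P = 112.7
  (4923/1621, 89450/4863) → P = 2883671/16210
  (0, 853/33) → P = 11942/55
The feasible region has finitely many vertices and no improving ray; the minimum is 112.7 at (0, 161/12).

bounded optimum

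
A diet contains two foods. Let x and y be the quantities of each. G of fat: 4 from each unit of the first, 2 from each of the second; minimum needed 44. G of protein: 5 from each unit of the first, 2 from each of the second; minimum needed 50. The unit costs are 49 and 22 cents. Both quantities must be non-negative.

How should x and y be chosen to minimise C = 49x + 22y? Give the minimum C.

x = 6, y = 10, minimum C = 514

The feasible region is unbounded (it extends along (0, 1), (1, 0)), but C strictly increases along every unbounded feasible direction, so there is no improving ray and the minimum is attained at a vertex.

The binding constraints are 4x + 2y = 44 and 5x + 2y = 50.
Solving simultaneously gives x = 6, y = 10.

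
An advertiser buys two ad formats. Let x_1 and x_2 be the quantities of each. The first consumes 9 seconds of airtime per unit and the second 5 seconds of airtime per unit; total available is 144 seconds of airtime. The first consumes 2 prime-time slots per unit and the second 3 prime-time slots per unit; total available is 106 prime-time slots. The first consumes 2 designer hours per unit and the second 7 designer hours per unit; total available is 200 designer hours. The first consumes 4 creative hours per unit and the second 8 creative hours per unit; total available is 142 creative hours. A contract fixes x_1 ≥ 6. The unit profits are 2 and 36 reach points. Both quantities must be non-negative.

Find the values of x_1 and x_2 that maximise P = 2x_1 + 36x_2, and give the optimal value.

Feasible corners and P = 2x_1 + 36x_2:
  (16, 0) → P = 32
  (6, 0) → P = 12
  (17/2, 27/2) → P = 503
  (6, 59/4) → P = 543

The optimum lies where 4x_1 + 8x_2 = 142 and x_1 = 6.
Solving simultaneously gives x_1 = 6, x_2 = 59/4.

x_1 = 6, x_2 = 59/4, maximum P = 543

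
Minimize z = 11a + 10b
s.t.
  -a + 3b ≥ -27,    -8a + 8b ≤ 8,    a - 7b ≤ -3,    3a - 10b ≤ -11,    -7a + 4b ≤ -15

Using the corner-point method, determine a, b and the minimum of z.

Feasible corners and z = 11a + 10b:
  (303, 92) → z = 4253
  (19/3, 22/3) → z = 143
  (97/29, 61/29) → z = 1677/29
The feasible region is unbounded (it extends along (1, 1), (3, 1)), but z strictly increases along every unbounded feasible direction, so there is no improving ray and the minimum is attained at a vertex.

a = 97/29, b = 61/29, minimum z = 1677/29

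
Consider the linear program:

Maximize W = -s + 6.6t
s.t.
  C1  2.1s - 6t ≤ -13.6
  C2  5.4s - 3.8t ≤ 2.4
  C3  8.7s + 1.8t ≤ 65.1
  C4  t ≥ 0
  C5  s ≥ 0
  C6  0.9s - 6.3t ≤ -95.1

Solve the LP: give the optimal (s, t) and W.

s = 0, t = 217/6, maximum W = 2387/10

Vertices and W = -s + 6.6t:
  (0, 217/6) → W = 2387/10
  (885/209, 9844/627) → W = 103859/1045
  (0, 317/21) → W = 3487/35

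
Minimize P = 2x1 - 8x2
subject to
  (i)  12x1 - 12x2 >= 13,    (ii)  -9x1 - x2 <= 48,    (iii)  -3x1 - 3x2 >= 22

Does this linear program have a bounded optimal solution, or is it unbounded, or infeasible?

Feasible corners and P = 2x1 - 8x2:
  (-563/120, -231/40) → P = 2209/60
  (-25/8, -101/24) → P = 329/12
The feasible region has finitely many vertices and no improving ray; the minimum is 329/12 at (-25/8, -101/24).

bounded optimum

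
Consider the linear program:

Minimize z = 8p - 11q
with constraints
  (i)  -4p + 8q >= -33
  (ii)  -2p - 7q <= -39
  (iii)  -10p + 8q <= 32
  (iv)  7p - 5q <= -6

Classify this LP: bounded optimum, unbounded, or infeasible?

bounded optimum

Extreme points and z = 8p - 11q:
  (44/43, 227/43) → z = -2145/43
  (153/59, 285/59) → z = -1911/59
  (56/3, 82/3) → z = -454/3
The feasible region has finitely many vertices and no improving ray; the minimum is -454/3 at (56/3, 82/3).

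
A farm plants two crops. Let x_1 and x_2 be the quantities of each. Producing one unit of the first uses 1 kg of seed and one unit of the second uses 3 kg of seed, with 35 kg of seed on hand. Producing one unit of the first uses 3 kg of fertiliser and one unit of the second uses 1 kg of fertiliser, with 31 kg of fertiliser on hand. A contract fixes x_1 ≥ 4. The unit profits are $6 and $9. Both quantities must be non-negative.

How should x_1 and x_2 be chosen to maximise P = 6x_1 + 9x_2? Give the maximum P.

x_1 = 29/4, x_2 = 37/4, maximum P = 507/4

Extreme points and P = 6x_1 + 9x_2:
  (31/3, 0) → P = 62
  (4, 0) → P = 24
  (29/4, 37/4) → P = 507/4
  (4, 31/3) → P = 117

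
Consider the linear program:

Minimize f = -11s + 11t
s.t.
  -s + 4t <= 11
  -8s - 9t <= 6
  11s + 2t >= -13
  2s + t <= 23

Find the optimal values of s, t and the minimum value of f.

s = 213/10, t = -98/5, minimum f = -4499/10

The binding constraints are -8s - 9t = 6 and 2s + t = 23.
Solving simultaneously gives s = 213/10, t = -98/5.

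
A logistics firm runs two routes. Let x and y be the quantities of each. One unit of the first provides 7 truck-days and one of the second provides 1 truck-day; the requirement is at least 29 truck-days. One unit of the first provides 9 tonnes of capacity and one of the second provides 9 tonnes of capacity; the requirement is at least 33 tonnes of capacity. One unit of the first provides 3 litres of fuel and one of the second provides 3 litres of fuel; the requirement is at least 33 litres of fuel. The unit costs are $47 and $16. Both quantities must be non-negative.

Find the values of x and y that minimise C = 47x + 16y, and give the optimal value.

Feasible corners and C = 47x + 16y:
  (0, 29) → C = 464
  (11, 0) → C = 517
  (3, 8) → C = 269
The feasible region is unbounded (it extends along (0, 1), (1, 0)), but C strictly increases along every unbounded feasible direction, so there is no improving ray and the minimum is attained at a vertex.

x = 3, y = 8, minimum C = 269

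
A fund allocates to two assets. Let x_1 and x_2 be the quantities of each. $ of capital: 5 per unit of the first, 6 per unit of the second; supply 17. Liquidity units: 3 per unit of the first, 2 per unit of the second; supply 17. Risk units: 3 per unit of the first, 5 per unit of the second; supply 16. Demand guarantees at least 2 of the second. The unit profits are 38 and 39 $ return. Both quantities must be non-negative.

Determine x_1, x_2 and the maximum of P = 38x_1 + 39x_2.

The binding constraints are 5x_1 + 6x_2 = 17 and x_2 = 2.
Solving simultaneously gives x_1 = 1, x_2 = 2.

x_1 = 1, x_2 = 2, maximum P = 116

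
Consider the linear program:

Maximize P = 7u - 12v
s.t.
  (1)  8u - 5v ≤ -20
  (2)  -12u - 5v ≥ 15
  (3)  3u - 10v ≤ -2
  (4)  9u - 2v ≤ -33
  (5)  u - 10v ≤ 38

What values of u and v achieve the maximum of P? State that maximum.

u = -163/42, v = -27/28, maximum P = -655/42

Corner points and P = 7u - 12v:
  (-65/23, 87/23) → P = -1499/23
  (-163/42, -27/28) → P = -655/42
  (-20, -29/5) → P = -352/5
The feasible region is unbounded (it extends along (-5, 12), (-10, -1)), but P strictly decreases along every unbounded feasible direction, so there is no improving ray and the maximum is attained at a vertex.

The binding constraints are 3u - 10v = -2 and 9u - 2v = -33.
Solving simultaneously gives u = -163/42, v = -27/28.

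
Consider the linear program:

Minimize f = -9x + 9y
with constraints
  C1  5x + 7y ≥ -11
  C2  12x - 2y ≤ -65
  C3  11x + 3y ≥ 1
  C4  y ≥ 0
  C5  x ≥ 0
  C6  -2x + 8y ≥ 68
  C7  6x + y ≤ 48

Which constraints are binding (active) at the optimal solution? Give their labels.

Corner points and f = -9x + 9y:
  (0, 65/2) → f = 585/2
  (31/24, 161/4) → f = 2805/8
  (0, 48) → f = 432

The minimum is at (0, 65/2). Substituting into each constraint, equality holds for C2 and C5; the remaining constraints have slack.

C2 and C5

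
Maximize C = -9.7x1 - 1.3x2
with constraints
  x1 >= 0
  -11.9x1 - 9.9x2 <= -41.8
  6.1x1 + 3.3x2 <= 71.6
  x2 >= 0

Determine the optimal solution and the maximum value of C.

x1 = 0, x2 = 38/9, maximum C = -247/45

Vertices and C = -9.7x1 - 1.3x2:
  (0, 38/9) → C = -247/45
  (0, 716/33) → C = -4654/165
  (418/119, 0) → C = -20273/595
  (716/61, 0) → C = -34726/305

The binding constraints are x1 = 0 and -11.9x1 - 9.9x2 = -41.8.
Solving simultaneously gives x1 = 0, x2 = 38/9.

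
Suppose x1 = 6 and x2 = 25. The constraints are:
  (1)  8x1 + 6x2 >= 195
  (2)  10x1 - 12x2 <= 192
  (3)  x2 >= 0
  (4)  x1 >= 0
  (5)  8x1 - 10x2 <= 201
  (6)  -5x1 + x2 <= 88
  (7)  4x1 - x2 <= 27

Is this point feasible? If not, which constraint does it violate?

(1): 198 ≥ 195 ✓
(2): -240 ≤ 192 ✓
(3): 25 ≥ 0 ✓
(4): 6 ≥ 0 ✓
(5): -202 ≤ 201 ✓
(6): -5 ≤ 88 ✓
(7): -1 ≤ 27 ✓

feasible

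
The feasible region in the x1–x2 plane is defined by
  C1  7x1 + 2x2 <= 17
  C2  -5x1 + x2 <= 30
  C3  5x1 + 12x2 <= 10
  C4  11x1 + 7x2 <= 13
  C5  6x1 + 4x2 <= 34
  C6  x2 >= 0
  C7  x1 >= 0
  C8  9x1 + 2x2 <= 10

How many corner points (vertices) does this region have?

Intersecting each pair of boundary lines and keeping only the points that satisfy every inequality leaves:
  (86/97, 45/97)
  (0, 5/6)
  (44/41, 7/41)
  (0, 0)
  (10/9, 0)

5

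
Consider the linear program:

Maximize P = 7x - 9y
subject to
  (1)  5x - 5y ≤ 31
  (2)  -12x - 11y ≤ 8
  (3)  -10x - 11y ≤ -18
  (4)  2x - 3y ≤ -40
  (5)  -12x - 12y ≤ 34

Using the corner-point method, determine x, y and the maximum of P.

Corner points and P = 7x - 9y:
  (293/5, 262/5) → P = -307/5
  (-13, 148/11) → P = -2333/11
  (-193/26, 109/13) → P = -3313/26
The feasible region is unbounded (it extends along (1, 1), (-11, 12)), but P strictly decreases along every unbounded feasible direction, so there is no improving ray and the maximum is attained at a vertex.

The binding constraints are 5x - 5y = 31 and 2x - 3y = -40.
Solving simultaneously gives x = 293/5, y = 262/5.

x = 293/5, y = 262/5, maximum P = -307/5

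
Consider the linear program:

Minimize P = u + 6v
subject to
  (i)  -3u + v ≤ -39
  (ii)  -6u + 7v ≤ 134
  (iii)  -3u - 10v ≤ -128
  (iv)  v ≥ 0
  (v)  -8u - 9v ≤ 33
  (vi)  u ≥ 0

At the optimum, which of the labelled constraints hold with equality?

Extreme points and P = u + 6v:
  (407/15, 212/5) → P = 4223/15
  (518/33, 89/11) → P = 2120/33
  (128/3, 0) → P = 128/3
The feasible region is unbounded (it extends along (7, 6), (1, 0)), but P strictly increases along every unbounded feasible direction, so there is no improving ray and the minimum is attained at a vertex.

The minimum is at (128/3, 0). Substituting into each constraint, equality holds for (iii) and (iv); the remaining constraints have slack.

(iii) and (iv)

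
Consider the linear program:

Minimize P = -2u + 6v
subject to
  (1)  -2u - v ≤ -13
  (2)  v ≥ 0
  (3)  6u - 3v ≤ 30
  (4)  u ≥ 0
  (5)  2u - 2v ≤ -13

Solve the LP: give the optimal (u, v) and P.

u = 13/6, v = 26/3, minimum P = 143/3

Corner points and P = -2u + 6v:
  (0, 13) → P = 78
  (13/6, 26/3) → P = 143/3
  (33/2, 23) → P = 105
The feasible region is unbounded (it extends along (0, 1), (1, 2)), but P strictly increases along every unbounded feasible direction, so there is no improving ray and the minimum is attained at a vertex.

The binding constraints are -2u - v = -13 and 2u - 2v = -13.
Solving simultaneously gives u = 13/6, v = 26/3.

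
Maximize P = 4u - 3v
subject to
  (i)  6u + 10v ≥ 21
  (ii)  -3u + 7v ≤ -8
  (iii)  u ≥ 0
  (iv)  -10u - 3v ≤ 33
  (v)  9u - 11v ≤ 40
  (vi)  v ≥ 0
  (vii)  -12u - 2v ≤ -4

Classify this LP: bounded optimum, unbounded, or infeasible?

bounded optimum

Corner points and P = 4u - 3v:
  (227/72, 5/24) → P = 863/72
  (7/2, 0) → P = 14
  (32/5, 8/5) → P = 104/5
  (40/9, 0) → P = 160/9
The feasible region has finitely many vertices and no improving ray; the maximum is 104/5 at (32/5, 8/5).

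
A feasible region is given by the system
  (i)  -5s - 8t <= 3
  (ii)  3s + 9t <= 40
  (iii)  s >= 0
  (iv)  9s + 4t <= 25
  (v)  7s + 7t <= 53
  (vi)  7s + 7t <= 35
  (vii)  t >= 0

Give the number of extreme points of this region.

5

Pairwise boundary intersections that survive every other constraint:
  (0, 40/9)
  (5/6, 25/6)
  (0, 0)
  (1, 4)
  (25/9, 0)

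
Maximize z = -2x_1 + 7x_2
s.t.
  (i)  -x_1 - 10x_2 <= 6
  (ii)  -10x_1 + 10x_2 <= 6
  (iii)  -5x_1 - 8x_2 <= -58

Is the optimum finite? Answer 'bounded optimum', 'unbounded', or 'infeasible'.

From the feasible point (314/21, -44/21), moving in the direction (10, 10) keeps every constraint satisfied while z increases without bound.

unbounded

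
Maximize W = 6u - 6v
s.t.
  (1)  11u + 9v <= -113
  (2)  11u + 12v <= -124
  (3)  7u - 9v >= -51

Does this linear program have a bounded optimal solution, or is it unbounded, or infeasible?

unbounded

From the feasible point (-80/11, -11/3), moving in the direction (9, -11) keeps every constraint satisfied while W increases without bound.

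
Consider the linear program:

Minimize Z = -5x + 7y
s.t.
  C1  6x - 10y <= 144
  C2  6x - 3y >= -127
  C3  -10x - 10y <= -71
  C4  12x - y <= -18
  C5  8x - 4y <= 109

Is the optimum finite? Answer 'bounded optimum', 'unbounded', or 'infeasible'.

Extreme points and Z = -5x + 7y:
  (-1057/90, 848/45) → Z = 5719/30
  (73/30, 236/5) → Z = 9547/30
  (-109/130, 516/65) → Z = 7769/130
The feasible region has finitely many vertices and no improving ray; the minimum is 7769/130 at (-109/130, 516/65).

bounded optimum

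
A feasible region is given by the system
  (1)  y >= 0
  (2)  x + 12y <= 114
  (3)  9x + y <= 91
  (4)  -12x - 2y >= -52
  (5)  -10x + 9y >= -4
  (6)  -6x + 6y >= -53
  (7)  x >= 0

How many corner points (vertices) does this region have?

The feasible vertices (each the meet of two boundaries and inside every other half-plane) are:
  (2/5, 0)
  (0, 0)
  (198/71, 658/71)
  (0, 19/2)
  (119/32, 59/16)

5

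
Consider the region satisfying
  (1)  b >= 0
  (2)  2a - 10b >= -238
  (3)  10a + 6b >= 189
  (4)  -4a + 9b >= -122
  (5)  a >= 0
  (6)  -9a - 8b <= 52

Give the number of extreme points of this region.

Pairwise boundary intersections that survive every other constraint:
  (189/10, 0)
  (61/2, 0)
  (33/8, 197/8)
  (1681/11, 598/11)

4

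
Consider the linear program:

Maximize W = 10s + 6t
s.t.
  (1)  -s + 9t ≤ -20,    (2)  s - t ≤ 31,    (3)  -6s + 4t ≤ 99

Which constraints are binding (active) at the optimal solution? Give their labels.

Extreme points and W = 10s + 6t:
  (259/8, 11/8) → W = 332
  (-971/50, -219/50) → W = -5512/25
  (-223/2, -285/2) → W = -1970

The maximum is at (259/8, 11/8). Substituting into each constraint, equality holds for (1) and (2); the remaining constraints have slack.

(1) and (2)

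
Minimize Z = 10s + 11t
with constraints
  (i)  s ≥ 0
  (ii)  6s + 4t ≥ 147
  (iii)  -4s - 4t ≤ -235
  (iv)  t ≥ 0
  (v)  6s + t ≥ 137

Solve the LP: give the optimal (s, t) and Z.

Extreme points and Z = 10s + 11t:
  (0, 137) → Z = 1507
  (235/4, 0) → Z = 1175/2
  (313/20, 431/10) → Z = 3153/5
The feasible region is unbounded (it extends along (0, 1), (1, 0)), but Z strictly increases along every unbounded feasible direction, so there is no improving ray and the minimum is attained at a vertex.

s = 235/4, t = 0, minimum Z = 1175/2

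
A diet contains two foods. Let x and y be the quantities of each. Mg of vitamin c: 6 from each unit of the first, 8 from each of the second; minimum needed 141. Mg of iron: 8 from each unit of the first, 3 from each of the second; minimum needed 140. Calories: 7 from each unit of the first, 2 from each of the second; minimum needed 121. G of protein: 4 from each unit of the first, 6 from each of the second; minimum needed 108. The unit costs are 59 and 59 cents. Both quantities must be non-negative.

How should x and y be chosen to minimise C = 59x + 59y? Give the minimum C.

x = 15, y = 8, minimum C = 1357

Vertices and C = 59x + 59y:
  (0, 121/2) → C = 7139/2
  (27, 0) → C = 1593
  (15, 8) → C = 1357
The feasible region is unbounded (it extends along (0, 1), (1, 0)), but C strictly increases along every unbounded feasible direction, so there is no improving ray and the minimum is attained at a vertex.

The optimum lies where 7x + 2y = 121 and 4x + 6y = 108.
Solving simultaneously gives x = 15, y = 8.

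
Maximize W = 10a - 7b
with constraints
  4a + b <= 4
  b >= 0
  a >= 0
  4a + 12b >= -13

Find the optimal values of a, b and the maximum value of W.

Vertices and W = 10a - 7b:
  (1, 0) → W = 10
  (0, 4) → W = -28
  (0, 0) → W = 0

a = 1, b = 0, maximum W = 10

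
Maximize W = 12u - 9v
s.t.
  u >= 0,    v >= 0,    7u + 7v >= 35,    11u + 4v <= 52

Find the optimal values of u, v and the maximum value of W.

Corner points and W = 12u - 9v:
  (0, 5) → W = -45
  (0, 13) → W = -117
  (32/7, 3/7) → W = 51

u = 32/7, v = 3/7, maximum W = 51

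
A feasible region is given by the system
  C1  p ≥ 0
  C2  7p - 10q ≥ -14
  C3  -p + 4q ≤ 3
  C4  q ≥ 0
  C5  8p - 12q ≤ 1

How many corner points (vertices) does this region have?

4

Of the 10 pairwise boundary intersections, those satisfying every inequality are:
  (0, 3/4)
  (0, 0)
  (2, 5/4)
  (1/8, 0)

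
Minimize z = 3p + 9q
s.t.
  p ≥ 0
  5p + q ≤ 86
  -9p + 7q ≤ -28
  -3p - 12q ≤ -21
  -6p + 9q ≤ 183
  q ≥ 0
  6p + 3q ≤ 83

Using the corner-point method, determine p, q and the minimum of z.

Vertices and z = 3p + 9q:
  (161/43, 35/43) → z = 798/43
  (665/69, 193/23) → z = 2402/23
  (7, 0) → z = 21
  (83/6, 0) → z = 83/2

p = 161/43, q = 35/43, minimum z = 798/43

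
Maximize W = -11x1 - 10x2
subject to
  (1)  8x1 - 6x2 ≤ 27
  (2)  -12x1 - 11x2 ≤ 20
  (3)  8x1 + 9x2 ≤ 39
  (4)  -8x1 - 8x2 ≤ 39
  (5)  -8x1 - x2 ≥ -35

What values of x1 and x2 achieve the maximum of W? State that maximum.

x1 = -609/20, x2 = 157/5, maximum W = 419/20

Vertices and W = -11x1 - 10x2:
  (177/160, -121/40) → W = 2893/160
  (159/40, 4/5) → W = -2069/40
  (-609/20, 157/5) → W = 419/20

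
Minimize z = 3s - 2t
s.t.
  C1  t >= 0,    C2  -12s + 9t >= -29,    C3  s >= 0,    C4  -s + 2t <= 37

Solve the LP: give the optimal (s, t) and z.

s = 0, t = 37/2, minimum z = -37

Feasible corners and z = 3s - 2t:
  (29/12, 0) → z = 29/4
  (0, 0) → z = 0
  (391/15, 473/15) → z = 227/15
  (0, 37/2) → z = -37

At the optimal vertex, s = 0 and -s + 2t = 37.
Solving simultaneously gives s = 0, t = 37/2.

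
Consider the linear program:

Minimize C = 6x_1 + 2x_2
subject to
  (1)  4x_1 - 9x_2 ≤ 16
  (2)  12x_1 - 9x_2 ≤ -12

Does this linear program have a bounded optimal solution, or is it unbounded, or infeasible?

From the feasible point (-7/2, -10/3), moving in the direction (-9, -4) keeps every constraint satisfied while C decreases without bound.

unbounded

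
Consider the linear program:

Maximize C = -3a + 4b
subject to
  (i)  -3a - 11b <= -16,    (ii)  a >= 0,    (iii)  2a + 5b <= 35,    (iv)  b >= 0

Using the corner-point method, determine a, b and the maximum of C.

Vertices and C = -3a + 4b:
  (0, 16/11) → C = 64/11
  (16/3, 0) → C = -16
  (0, 7) → C = 28
  (35/2, 0) → C = -105/2

a = 0, b = 7, maximum C = 28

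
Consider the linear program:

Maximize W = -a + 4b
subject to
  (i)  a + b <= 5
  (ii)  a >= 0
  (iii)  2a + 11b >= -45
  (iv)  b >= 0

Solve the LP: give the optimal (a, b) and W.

a = 0, b = 5, maximum W = 20

Feasible corners and W = -a + 4b:
  (0, 5) → W = 20
  (5, 0) → W = -5
  (0, 0) → W = 0

The binding constraints are a + b = 5 and a = 0.
Solving simultaneously gives a = 0, b = 5.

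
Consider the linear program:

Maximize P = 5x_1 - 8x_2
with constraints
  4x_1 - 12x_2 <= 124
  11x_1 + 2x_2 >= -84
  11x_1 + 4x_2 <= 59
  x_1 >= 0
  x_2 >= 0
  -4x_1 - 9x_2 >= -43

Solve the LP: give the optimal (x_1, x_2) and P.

x_1 = 59/11, x_2 = 0, maximum P = 295/11

Feasible corners and P = 5x_1 - 8x_2:
  (59/11, 0) → P = 295/11
  (359/83, 237/83) → P = -101/83
  (0, 0) → P = 0
  (0, 43/9) → P = -344/9

The binding constraints are 11x_1 + 4x_2 = 59 and x_2 = 0.
Solving simultaneously gives x_1 = 59/11, x_2 = 0.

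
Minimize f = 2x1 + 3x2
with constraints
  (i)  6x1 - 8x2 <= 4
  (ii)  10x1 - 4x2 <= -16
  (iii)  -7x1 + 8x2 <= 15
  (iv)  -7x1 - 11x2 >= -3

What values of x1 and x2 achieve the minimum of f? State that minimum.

Corner points and f = 2x1 + 3x2:
  (-18/7, -17/7) → f = -87/7
  (-19, -59/4) → f = -329/4
  (-17/13, 19/26) → f = -11/26

x1 = -19, x2 = -59/4, minimum f = -329/4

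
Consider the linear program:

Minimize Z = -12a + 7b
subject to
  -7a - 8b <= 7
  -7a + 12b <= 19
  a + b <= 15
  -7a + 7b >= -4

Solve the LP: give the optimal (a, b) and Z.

a = 181/35, b = 23/5, minimum Z = -209/7

Vertices and Z = -12a + 7b:
  (-59/35, 3/5) → Z = 171/7
  (-17/105, -11/15) → Z = -67/21
  (181/35, 23/5) → Z = -209/7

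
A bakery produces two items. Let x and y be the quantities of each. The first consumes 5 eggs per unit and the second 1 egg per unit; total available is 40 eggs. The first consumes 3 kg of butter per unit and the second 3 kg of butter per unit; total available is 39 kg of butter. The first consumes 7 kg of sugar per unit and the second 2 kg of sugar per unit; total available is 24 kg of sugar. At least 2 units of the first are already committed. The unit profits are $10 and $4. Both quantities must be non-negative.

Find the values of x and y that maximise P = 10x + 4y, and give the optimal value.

Extreme points and P = 10x + 4y:
  (24/7, 0) → P = 240/7
  (2, 0) → P = 20
  (2, 5) → P = 40

The optimum lies where 7x + 2y = 24 and x = 2.
Solving simultaneously gives x = 2, y = 5.

x = 2, y = 5, maximum P = 40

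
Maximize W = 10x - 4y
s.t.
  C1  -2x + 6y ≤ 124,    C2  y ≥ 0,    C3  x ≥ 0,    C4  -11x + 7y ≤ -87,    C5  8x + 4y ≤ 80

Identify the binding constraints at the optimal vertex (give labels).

Corner points and W = 10x - 4y:
  (87/11, 0) → W = 870/11
  (10, 0) → W = 100
  (227/25, 46/25) → W = 2086/25

The maximum is at (10, 0). Substituting into each constraint, equality holds for C2 and C5; the remaining constraints have slack.

C2 and C5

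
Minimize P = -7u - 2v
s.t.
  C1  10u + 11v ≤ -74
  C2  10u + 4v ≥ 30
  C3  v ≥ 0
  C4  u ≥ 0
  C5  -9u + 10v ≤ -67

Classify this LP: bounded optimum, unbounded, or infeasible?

The boundaries 10u + 11v = -74 and 10u + 4v = 30 meet at (313/35, -104/7), but that point violates v ≥ 0. Every candidate vertex is excluded by some other constraint, so the feasible region is empty.

infeasible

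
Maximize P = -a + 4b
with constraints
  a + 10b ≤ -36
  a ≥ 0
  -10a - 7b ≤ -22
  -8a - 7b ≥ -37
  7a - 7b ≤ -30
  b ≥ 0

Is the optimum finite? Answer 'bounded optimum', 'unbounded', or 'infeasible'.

The boundaries a = 0 and -8a - 7b = -37 meet at (0, 37/7), but that point violates a + 10b ≤ -36. Every candidate vertex is excluded by some other constraint, so the feasible region is empty.

infeasible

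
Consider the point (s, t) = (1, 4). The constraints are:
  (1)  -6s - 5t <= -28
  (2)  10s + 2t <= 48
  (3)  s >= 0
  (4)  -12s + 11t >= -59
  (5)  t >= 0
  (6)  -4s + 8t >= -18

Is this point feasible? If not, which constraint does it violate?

Constraint (1): -6s - 5t = -26, which is not ≤ -28. All other constraints are satisfied.

not feasible — violates (1)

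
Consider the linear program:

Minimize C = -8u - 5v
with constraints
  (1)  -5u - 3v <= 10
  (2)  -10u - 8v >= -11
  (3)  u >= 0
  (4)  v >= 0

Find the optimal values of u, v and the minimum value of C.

u = 11/10, v = 0, minimum C = -44/5

Extreme points and C = -8u - 5v:
  (0, 11/8) → C = -55/8
  (11/10, 0) → C = -44/5
  (0, 0) → C = 0

At the optimal vertex, -10u - 8v = -11 and v = 0.
Solving simultaneously gives u = 11/10, v = 0.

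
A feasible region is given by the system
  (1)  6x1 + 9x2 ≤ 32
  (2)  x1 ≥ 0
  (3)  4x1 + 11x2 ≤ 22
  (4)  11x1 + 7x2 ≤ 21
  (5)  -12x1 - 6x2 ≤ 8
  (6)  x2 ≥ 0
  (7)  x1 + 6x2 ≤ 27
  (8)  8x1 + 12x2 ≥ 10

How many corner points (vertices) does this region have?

5

Intersecting each pair of boundary lines and keeping only the points that satisfy every inequality leaves:
  (0, 2)
  (0, 5/6)
  (77/93, 158/93)
  (21/11, 0)
  (5/4, 0)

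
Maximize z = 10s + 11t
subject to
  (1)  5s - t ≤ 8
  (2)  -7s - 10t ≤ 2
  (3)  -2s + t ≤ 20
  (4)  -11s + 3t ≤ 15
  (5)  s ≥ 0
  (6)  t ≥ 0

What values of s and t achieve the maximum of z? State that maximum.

s = 28/3, t = 116/3, maximum z = 1556/3

Feasible corners and z = 10s + 11t:
  (28/3, 116/3) → z = 1556/3
  (8/5, 0) → z = 16
  (9, 38) → z = 508
  (0, 5) → z = 55
  (0, 0) → z = 0

The binding constraints are 5s - t = 8 and -2s + t = 20.
Solving simultaneously gives s = 28/3, t = 116/3.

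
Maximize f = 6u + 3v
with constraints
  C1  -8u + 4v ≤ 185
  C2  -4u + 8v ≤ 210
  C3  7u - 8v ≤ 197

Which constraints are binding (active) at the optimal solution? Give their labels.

C2 and C3

Feasible corners and f = 6u + 3v:
  (-40/3, 235/12) → f = -85/4
  (-63, -319/4) → f = -2469/4
  (407/3, 1129/12) → f = 4385/4

The maximum is at (407/3, 1129/12). Substituting into each constraint, equality holds for C2 and C3; the remaining constraints have slack.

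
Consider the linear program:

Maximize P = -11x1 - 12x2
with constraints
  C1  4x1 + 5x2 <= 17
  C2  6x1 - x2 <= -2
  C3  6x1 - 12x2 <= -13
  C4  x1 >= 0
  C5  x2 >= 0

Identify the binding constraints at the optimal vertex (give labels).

Feasible corners and P = -11x1 - 12x2:
  (7/34, 55/17) → P = -1397/34
  (0, 17/5) → P = -204/5
  (0, 2) → P = -24

The maximum is at (0, 2). Substituting into each constraint, equality holds for C2 and C4; the remaining constraints have slack.

C2 and C4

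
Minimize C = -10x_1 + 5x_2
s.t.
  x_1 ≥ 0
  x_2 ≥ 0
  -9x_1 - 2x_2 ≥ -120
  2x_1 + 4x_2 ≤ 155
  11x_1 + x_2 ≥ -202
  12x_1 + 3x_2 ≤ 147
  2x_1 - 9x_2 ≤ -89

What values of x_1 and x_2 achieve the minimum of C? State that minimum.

x_1 = 176/19, x_2 = 227/19, minimum C = -625/19

The binding constraints are 12x_1 + 3x_2 = 147 and 2x_1 - 9x_2 = -89.
Solving simultaneously gives x_1 = 176/19, x_2 = 227/19.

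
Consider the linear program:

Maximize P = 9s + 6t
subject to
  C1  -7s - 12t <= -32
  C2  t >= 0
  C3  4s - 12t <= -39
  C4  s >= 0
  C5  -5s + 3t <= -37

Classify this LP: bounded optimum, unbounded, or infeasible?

From the feasible point (187/16, 343/48), moving in the direction (12, 4) keeps every constraint satisfied while P increases without bound.

unbounded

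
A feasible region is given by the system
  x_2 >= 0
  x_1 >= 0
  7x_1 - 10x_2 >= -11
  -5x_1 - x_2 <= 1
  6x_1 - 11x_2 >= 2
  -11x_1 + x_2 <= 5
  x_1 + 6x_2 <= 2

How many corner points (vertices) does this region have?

Pairwise boundary intersections that survive every other constraint:
  (1/3, 0)
  (2, 0)
  (34/47, 10/47)

3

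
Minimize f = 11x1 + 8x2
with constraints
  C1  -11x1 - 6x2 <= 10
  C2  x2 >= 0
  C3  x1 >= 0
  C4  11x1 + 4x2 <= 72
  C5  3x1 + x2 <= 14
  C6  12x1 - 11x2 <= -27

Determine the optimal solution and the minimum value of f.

x1 = 0, x2 = 27/11, minimum f = 216/11

Feasible corners and f = 11x1 + 8x2:
  (0, 14) → f = 112
  (0, 27/11) → f = 216/11
  (127/45, 83/15) → f = 3389/45

At the optimal vertex, x1 = 0 and 12x1 - 11x2 = -27.
Solving simultaneously gives x1 = 0, x2 = 27/11.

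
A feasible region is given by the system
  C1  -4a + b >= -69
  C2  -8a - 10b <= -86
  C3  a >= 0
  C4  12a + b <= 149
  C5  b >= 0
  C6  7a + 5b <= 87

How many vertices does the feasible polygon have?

5

Pairwise boundary intersections that survive every other constraint:
  (0, 43/5)
  (43/4, 0)
  (0, 87/5)
  (149/12, 0)
  (658/53, 1/53)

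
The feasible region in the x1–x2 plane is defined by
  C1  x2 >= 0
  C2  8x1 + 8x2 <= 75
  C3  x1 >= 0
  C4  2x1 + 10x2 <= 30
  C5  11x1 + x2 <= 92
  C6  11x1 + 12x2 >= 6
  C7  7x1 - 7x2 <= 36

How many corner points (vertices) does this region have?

Intersecting each pair of boundary lines and keeping only the points that satisfy every inequality leaves:
  (6/11, 0)
  (36/7, 0)
  (0, 3)
  (0, 1/2)
  (95/14, 23/14)

5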